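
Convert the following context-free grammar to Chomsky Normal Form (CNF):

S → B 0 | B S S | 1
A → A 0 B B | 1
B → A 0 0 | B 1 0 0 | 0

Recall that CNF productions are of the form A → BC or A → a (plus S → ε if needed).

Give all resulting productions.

T0 → 0; S → 1; A → 1; T1 → 1; B → 0; S → B T0; S → B X0; X0 → S S; A → A X1; X1 → T0 X2; X2 → B B; B → A X3; X3 → T0 T0; B → B X4; X4 → T1 X5; X5 → T0 T0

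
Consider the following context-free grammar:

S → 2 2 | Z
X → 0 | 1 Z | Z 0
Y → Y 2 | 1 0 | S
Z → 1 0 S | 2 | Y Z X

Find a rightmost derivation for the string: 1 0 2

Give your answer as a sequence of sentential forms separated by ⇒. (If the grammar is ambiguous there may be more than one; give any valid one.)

S ⇒ Z ⇒ 1 0 S ⇒ 1 0 Z ⇒ 1 0 2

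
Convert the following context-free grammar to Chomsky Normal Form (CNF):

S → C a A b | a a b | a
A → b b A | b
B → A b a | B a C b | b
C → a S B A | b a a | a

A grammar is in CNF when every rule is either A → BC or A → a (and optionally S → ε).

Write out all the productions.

TA → a; TB → b; S → a; A → b; B → b; C → a; S → C X0; X0 → TA X1; X1 → A TB; S → TA X2; X2 → TA TB; A → TB X3; X3 → TB A; B → A X4; X4 → TB TA; B → B X5; X5 → TA X6; X6 → C TB; C → TA X7; X7 → S X8; X8 → B A; C → TB X9; X9 → TA TA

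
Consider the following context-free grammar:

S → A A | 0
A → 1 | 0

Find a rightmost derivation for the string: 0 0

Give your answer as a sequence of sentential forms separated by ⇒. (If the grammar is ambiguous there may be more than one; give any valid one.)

S ⇒ A A ⇒ A 0 ⇒ 0 0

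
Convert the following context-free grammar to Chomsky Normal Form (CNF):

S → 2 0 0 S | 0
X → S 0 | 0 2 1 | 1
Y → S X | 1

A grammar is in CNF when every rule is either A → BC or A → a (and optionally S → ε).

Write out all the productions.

T2 → 2; T0 → 0; S → 0; T1 → 1; X → 1; Y → 1; S → T2 X0; X0 → T0 X1; X1 → T0 S; X → S T0; X → T0 X2; X2 → T2 T1; Y → S X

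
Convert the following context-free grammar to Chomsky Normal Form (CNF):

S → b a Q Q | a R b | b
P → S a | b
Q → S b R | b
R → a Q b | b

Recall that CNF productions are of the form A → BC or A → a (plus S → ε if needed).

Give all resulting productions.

TB → b; TA → a; S → b; P → b; Q → b; R → b; S → TB X0; X0 → TA X1; X1 → Q Q; S → TA X2; X2 → R TB; P → S TA; Q → S X3; X3 → TB R; R → TA X4; X4 → Q TB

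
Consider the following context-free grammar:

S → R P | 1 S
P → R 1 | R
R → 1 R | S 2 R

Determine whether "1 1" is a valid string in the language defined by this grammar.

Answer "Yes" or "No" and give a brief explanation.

No - no valid derivation exists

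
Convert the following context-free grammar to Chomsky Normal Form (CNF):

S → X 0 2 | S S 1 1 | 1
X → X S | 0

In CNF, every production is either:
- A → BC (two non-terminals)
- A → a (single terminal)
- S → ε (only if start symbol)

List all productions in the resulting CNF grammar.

T0 → 0; T2 → 2; T1 → 1; S → 1; X → 0; S → X X0; X0 → T0 T2; S → S X1; X1 → S X2; X2 → T1 T1; X → X S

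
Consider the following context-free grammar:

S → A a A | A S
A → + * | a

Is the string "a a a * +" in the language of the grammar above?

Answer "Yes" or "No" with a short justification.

No - no valid derivation exists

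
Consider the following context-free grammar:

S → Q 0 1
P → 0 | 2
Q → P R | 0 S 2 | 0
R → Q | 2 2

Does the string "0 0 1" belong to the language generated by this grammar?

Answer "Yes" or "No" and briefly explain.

Yes - a valid derivation exists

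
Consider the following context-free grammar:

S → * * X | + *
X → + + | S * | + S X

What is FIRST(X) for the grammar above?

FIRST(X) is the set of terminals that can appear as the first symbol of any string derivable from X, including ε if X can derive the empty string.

We compute FIRST(X) using the standard algorithm.
FIRST(S) = {*, +}
FIRST(X) = {*, +}
Therefore, FIRST(X) = {*, +}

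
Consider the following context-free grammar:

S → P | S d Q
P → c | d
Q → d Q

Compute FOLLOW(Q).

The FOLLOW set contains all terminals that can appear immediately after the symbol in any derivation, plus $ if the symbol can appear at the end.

We compute FOLLOW(Q) using the standard algorithm.
FOLLOW(S) starts with {$}.
FIRST(P) = {c, d}
FIRST(Q) = {d}
FIRST(S) = {c, d}
FOLLOW(P) = {$, d}
FOLLOW(Q) = {$, d}
FOLLOW(S) = {$, d}
Therefore, FOLLOW(Q) = {$, d}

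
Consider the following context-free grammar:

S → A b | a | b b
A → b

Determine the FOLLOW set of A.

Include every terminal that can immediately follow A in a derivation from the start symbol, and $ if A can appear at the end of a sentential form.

We compute FOLLOW(A) using the standard algorithm.
FOLLOW(S) starts with {$}.
FIRST(A) = {b}
FIRST(S) = {a, b}
FOLLOW(A) = {b}
FOLLOW(S) = {$}
Therefore, FOLLOW(A) = {b}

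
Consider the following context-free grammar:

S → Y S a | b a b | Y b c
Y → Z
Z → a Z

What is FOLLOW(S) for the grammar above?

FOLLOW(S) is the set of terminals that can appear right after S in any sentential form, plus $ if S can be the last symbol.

We compute FOLLOW(S) using the standard algorithm.
FOLLOW(S) starts with {$}.
FIRST(S) = {a, b}
FIRST(Y) = {a}
FIRST(Z) = {a}
FOLLOW(S) = {$, a}
FOLLOW(Y) = {a, b}
FOLLOW(Z) = {a, b}
Therefore, FOLLOW(S) = {$, a}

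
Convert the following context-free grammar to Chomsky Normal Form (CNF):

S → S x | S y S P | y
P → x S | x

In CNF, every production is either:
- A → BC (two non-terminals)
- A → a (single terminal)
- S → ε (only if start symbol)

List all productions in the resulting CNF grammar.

TX → x; TY → y; S → y; P → x; S → S TX; S → S X0; X0 → TY X1; X1 → S P; P → TX S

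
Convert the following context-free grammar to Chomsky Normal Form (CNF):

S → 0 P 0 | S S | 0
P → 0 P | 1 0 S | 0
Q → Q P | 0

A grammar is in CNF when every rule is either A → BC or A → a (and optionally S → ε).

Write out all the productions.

T0 → 0; S → 0; T1 → 1; P → 0; Q → 0; S → T0 X0; X0 → P T0; S → S S; P → T0 P; P → T1 X1; X1 → T0 S; Q → Q P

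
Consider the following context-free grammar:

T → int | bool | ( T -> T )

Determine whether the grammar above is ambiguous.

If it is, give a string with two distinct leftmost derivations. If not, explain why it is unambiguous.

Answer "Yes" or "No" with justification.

No - the grammar is unambiguous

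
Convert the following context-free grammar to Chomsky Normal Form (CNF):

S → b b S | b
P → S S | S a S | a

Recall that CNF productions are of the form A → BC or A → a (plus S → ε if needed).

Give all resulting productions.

TB → b; S → b; TA → a; P → a; S → TB X0; X0 → TB S; P → S S; P → S X1; X1 → TA S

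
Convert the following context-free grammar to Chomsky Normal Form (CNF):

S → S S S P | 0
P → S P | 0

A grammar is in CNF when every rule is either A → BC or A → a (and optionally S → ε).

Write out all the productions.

S → 0; P → 0; S → S X0; X0 → S X1; X1 → S P; P → S P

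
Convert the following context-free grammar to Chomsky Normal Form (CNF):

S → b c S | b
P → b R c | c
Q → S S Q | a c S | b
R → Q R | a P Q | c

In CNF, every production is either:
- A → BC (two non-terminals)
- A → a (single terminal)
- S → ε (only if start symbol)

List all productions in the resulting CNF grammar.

TB → b; TC → c; S → b; P → c; TA → a; Q → b; R → c; S → TB X0; X0 → TC S; P → TB X1; X1 → R TC; Q → S X2; X2 → S Q; Q → TA X3; X3 → TC S; R → Q R; R → TA X4; X4 → P Q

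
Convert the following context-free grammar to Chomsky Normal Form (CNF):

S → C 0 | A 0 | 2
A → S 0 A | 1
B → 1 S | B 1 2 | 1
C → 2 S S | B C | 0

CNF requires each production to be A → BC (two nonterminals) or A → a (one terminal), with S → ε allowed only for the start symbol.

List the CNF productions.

T0 → 0; S → 2; A → 1; T1 → 1; T2 → 2; B → 1; C → 0; S → C T0; S → A T0; A → S X0; X0 → T0 A; B → T1 S; B → B X1; X1 → T1 T2; C → T2 X2; X2 → S S; C → B C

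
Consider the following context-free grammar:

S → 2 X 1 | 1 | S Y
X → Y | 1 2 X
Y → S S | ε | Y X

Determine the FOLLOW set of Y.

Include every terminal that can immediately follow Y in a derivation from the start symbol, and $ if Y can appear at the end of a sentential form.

We compute FOLLOW(Y) using the standard algorithm.
FOLLOW(S) starts with {$}.
FIRST(S) = {1, 2}
FIRST(X) = {1, 2, ε}
FIRST(Y) = {1, 2, ε}
FOLLOW(S) = {$, 1, 2}
FOLLOW(X) = {$, 1, 2}
FOLLOW(Y) = {$, 1, 2}
Therefore, FOLLOW(Y) = {$, 1, 2}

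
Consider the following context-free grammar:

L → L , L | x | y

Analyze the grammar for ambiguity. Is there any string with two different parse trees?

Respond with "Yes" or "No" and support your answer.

Yes - the string 'y , x , x , y , x' has two distinct parse trees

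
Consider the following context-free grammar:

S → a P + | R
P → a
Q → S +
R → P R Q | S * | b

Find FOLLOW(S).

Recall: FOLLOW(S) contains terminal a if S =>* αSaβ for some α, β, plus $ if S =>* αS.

We compute FOLLOW(S) using the standard algorithm.
FOLLOW(S) starts with {$}.
FIRST(P) = {a}
FIRST(Q) = {a, b}
FIRST(R) = {a, b}
FIRST(S) = {a, b}
FOLLOW(P) = {+, a, b}
FOLLOW(Q) = {$, *, +, a, b}
FOLLOW(R) = {$, *, +, a, b}
FOLLOW(S) = {$, *, +}
Therefore, FOLLOW(S) = {$, *, +}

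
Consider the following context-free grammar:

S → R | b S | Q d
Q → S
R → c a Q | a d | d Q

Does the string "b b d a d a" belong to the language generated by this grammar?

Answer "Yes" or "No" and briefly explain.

No - no valid derivation exists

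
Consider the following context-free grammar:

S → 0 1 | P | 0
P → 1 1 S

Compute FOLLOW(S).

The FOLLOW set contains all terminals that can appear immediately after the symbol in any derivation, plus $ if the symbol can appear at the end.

We compute FOLLOW(S) using the standard algorithm.
FOLLOW(S) starts with {$}.
FIRST(P) = {1}
FIRST(S) = {0, 1}
FOLLOW(P) = {$}
FOLLOW(S) = {$}
Therefore, FOLLOW(S) = {$}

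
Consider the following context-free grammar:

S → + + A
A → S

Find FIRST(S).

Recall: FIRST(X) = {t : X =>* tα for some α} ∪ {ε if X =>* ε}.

We compute FIRST(S) using the standard algorithm.
FIRST(A) = {+}
FIRST(S) = {+}
Therefore, FIRST(S) = {+}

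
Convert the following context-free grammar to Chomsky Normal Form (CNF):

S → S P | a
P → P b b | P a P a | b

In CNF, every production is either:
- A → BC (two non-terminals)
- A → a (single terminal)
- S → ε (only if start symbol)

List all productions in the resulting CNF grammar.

S → a; TB → b; TA → a; P → b; S → S P; P → P X0; X0 → TB TB; P → P X1; X1 → TA X2; X2 → P TA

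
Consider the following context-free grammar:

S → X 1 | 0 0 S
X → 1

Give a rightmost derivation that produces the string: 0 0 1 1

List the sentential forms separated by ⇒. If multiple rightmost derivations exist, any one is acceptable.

S ⇒ 0 0 S ⇒ 0 0 X 1 ⇒ 0 0 1 1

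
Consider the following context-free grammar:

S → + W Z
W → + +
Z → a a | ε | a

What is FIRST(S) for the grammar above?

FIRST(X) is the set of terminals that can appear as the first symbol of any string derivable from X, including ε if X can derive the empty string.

We compute FIRST(S) using the standard algorithm.
FIRST(S) = {+}
FIRST(W) = {+}
FIRST(Z) = {a, ε}
Therefore, FIRST(S) = {+}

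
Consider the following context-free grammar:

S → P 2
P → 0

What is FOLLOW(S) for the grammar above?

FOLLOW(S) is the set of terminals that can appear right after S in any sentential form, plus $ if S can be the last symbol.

We compute FOLLOW(S) using the standard algorithm.
FOLLOW(S) starts with {$}.
FIRST(P) = {0}
FIRST(S) = {0}
FOLLOW(P) = {2}
FOLLOW(S) = {$}
Therefore, FOLLOW(S) = {$}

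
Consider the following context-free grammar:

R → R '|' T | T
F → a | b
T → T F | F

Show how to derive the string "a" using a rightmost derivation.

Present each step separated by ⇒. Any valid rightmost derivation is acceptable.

R ⇒ T ⇒ F ⇒ a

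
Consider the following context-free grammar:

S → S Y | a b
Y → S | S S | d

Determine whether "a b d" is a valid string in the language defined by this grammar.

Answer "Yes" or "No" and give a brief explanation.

Yes - a valid derivation exists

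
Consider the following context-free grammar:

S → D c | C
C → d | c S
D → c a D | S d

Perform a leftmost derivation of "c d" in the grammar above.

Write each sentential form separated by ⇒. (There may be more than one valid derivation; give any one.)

S ⇒ C ⇒ c S ⇒ c C ⇒ c d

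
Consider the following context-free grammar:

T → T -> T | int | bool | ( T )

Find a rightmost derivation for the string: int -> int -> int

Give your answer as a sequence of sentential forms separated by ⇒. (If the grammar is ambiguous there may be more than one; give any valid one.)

T ⇒ T -> T ⇒ T -> T -> T ⇒ T -> T -> int ⇒ T -> int -> int ⇒ int -> int -> int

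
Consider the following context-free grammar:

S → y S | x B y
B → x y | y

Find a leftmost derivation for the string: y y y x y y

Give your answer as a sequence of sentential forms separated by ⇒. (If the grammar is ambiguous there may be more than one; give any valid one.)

S ⇒ y S ⇒ y y S ⇒ y y y S ⇒ y y y x B y ⇒ y y y x y y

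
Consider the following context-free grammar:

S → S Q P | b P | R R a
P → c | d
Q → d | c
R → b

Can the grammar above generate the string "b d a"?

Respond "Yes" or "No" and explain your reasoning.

No - no valid derivation exists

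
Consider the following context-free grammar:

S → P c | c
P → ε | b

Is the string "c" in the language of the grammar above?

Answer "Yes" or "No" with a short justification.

Yes - a valid derivation exists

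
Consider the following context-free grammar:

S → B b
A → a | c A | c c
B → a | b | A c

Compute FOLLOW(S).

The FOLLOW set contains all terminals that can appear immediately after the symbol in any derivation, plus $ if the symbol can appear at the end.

We compute FOLLOW(S) using the standard algorithm.
FOLLOW(S) starts with {$}.
FIRST(A) = {a, c}
FIRST(B) = {a, b, c}
FIRST(S) = {a, b, c}
FOLLOW(A) = {c}
FOLLOW(B) = {b}
FOLLOW(S) = {$}
Therefore, FOLLOW(S) = {$}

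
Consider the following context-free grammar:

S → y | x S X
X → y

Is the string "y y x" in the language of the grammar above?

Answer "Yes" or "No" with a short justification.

No - no valid derivation exists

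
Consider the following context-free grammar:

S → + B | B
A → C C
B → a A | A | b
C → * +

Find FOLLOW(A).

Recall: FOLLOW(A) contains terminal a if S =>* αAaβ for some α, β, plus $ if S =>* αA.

We compute FOLLOW(A) using the standard algorithm.
FOLLOW(S) starts with {$}.
FIRST(A) = {*}
FIRST(B) = {*, a, b}
FIRST(C) = {*}
FIRST(S) = {*, +, a, b}
FOLLOW(A) = {$}
FOLLOW(B) = {$}
FOLLOW(C) = {$, *}
FOLLOW(S) = {$}
Therefore, FOLLOW(A) = {$}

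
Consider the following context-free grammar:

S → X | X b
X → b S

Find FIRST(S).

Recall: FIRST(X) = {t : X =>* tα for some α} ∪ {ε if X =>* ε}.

We compute FIRST(S) using the standard algorithm.
FIRST(S) = {b}
FIRST(X) = {b}
Therefore, FIRST(S) = {b}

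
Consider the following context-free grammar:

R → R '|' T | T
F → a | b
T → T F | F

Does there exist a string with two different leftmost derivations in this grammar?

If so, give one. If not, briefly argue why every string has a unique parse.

No - every string in the language has a unique leftmost derivation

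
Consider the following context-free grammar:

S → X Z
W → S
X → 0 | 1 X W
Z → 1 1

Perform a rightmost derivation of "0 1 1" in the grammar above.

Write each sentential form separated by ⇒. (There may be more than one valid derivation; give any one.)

S ⇒ X Z ⇒ X 1 1 ⇒ 0 1 1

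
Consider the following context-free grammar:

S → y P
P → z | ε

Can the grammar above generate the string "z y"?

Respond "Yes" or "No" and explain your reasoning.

No - no valid derivation exists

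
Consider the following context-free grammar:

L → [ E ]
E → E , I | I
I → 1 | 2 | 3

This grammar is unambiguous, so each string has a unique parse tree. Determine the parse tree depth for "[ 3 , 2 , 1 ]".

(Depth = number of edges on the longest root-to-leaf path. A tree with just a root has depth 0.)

5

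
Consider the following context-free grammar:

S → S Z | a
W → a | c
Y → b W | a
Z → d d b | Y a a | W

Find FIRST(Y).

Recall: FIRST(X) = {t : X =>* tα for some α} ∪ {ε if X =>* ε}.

We compute FIRST(Y) using the standard algorithm.
FIRST(S) = {a}
FIRST(W) = {a, c}
FIRST(Y) = {a, b}
FIRST(Z) = {a, b, c, d}
Therefore, FIRST(Y) = {a, b}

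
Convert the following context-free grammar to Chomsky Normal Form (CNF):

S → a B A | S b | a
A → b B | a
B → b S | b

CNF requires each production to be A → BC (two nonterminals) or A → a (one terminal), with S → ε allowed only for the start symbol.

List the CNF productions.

TA → a; TB → b; S → a; A → a; B → b; S → TA X0; X0 → B A; S → S TB; A → TB B; B → TB S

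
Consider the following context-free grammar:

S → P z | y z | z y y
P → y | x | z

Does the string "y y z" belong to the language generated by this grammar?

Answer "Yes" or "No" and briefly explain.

No - no valid derivation exists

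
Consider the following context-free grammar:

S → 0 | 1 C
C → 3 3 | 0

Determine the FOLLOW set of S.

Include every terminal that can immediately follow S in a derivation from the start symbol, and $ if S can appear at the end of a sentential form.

We compute FOLLOW(S) using the standard algorithm.
FOLLOW(S) starts with {$}.
FIRST(C) = {0, 3}
FIRST(S) = {0, 1}
FOLLOW(C) = {$}
FOLLOW(S) = {$}
Therefore, FOLLOW(S) = {$}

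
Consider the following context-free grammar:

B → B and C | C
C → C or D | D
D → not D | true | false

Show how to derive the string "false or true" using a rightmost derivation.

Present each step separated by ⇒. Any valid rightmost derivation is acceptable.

B ⇒ C ⇒ C or D ⇒ C or true ⇒ D or true ⇒ false or true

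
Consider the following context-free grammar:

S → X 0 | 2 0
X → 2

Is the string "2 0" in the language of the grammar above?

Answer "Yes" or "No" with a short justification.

Yes - a valid derivation exists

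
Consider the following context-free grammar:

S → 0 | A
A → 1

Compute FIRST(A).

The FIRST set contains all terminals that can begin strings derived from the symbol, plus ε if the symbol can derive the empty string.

We compute FIRST(A) using the standard algorithm.
FIRST(A) = {1}
FIRST(S) = {0, 1}
Therefore, FIRST(A) = {1}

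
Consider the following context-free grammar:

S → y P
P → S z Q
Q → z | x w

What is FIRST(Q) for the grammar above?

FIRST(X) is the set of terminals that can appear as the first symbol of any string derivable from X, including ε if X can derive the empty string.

We compute FIRST(Q) using the standard algorithm.
FIRST(P) = {y}
FIRST(Q) = {x, z}
FIRST(S) = {y}
Therefore, FIRST(Q) = {x, z}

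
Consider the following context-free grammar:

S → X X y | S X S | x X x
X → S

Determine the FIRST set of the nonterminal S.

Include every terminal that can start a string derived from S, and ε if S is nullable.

We compute FIRST(S) using the standard algorithm.
FIRST(S) = {x}
FIRST(X) = {x}
Therefore, FIRST(S) = {x}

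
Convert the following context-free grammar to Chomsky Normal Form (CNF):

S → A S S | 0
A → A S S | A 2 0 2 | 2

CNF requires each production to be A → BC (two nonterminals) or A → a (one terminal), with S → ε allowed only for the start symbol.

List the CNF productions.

S → 0; T2 → 2; T0 → 0; A → 2; S → A X0; X0 → S S; A → A X1; X1 → S S; A → A X2; X2 → T2 X3; X3 → T0 T2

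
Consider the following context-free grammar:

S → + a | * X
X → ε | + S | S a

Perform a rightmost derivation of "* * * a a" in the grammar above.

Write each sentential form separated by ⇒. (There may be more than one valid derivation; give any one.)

S ⇒ * X ⇒ * S a ⇒ * * X a ⇒ * * S a a ⇒ * * * X a a ⇒ * * * a a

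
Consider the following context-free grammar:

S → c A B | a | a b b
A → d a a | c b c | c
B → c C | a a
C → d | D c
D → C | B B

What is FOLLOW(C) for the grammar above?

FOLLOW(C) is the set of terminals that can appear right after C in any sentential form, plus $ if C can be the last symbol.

We compute FOLLOW(C) using the standard algorithm.
FOLLOW(S) starts with {$}.
FIRST(A) = {c, d}
FIRST(B) = {a, c}
FIRST(C) = {a, c, d}
FIRST(D) = {a, c, d}
FIRST(S) = {a, c}
FOLLOW(A) = {a, c}
FOLLOW(B) = {$, a, c}
FOLLOW(C) = {$, a, c}
FOLLOW(D) = {c}
FOLLOW(S) = {$}
Therefore, FOLLOW(C) = {$, a, c}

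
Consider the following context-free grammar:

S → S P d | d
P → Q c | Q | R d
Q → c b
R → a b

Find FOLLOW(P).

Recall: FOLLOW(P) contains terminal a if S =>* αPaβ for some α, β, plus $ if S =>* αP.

We compute FOLLOW(P) using the standard algorithm.
FOLLOW(S) starts with {$}.
FIRST(P) = {a, c}
FIRST(Q) = {c}
FIRST(R) = {a}
FIRST(S) = {d}
FOLLOW(P) = {d}
FOLLOW(Q) = {c, d}
FOLLOW(R) = {d}
FOLLOW(S) = {$, a, c}
Therefore, FOLLOW(P) = {d}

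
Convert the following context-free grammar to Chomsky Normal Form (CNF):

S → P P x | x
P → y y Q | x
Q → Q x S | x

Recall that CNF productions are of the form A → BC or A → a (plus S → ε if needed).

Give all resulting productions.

TX → x; S → x; TY → y; P → x; Q → x; S → P X0; X0 → P TX; P → TY X1; X1 → TY Q; Q → Q X2; X2 → TX S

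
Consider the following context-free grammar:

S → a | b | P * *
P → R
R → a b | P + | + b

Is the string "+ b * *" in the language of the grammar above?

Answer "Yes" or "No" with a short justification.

Yes - a valid derivation exists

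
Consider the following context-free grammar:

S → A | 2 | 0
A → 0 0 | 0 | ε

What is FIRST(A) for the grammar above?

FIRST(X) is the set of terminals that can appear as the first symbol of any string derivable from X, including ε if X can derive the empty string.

We compute FIRST(A) using the standard algorithm.
FIRST(A) = {0, ε}
FIRST(S) = {0, 2, ε}
Therefore, FIRST(A) = {0, ε}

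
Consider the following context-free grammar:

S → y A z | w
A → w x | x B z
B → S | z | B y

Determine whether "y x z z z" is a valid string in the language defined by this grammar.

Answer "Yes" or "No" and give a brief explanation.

Yes - a valid derivation exists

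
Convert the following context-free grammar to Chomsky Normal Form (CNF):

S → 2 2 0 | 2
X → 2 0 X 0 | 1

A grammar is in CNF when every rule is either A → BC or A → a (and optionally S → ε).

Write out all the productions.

T2 → 2; T0 → 0; S → 2; X → 1; S → T2 X0; X0 → T2 T0; X → T2 X1; X1 → T0 X2; X2 → X T0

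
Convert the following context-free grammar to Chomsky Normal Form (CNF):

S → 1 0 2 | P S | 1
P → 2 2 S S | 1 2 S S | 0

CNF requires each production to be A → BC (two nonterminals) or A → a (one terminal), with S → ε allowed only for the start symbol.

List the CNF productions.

T1 → 1; T0 → 0; T2 → 2; S → 1; P → 0; S → T1 X0; X0 → T0 T2; S → P S; P → T2 X1; X1 → T2 X2; X2 → S S; P → T1 X3; X3 → T2 X4; X4 → S S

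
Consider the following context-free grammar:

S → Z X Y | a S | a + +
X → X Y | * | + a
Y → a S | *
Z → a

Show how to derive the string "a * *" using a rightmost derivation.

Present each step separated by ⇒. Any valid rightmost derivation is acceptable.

S ⇒ Z X Y ⇒ Z X * ⇒ Z * * ⇒ a * *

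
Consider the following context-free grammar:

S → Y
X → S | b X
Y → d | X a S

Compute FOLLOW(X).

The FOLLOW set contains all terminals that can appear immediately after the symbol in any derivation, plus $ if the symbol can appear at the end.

We compute FOLLOW(X) using the standard algorithm.
FOLLOW(S) starts with {$}.
FIRST(S) = {b, d}
FIRST(X) = {b, d}
FIRST(Y) = {b, d}
FOLLOW(S) = {$, a}
FOLLOW(X) = {a}
FOLLOW(Y) = {$, a}
Therefore, FOLLOW(X) = {a}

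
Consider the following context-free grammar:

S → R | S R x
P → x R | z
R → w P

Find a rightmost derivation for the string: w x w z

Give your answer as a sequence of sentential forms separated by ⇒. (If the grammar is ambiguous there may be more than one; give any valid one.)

S ⇒ R ⇒ w P ⇒ w x R ⇒ w x w P ⇒ w x w z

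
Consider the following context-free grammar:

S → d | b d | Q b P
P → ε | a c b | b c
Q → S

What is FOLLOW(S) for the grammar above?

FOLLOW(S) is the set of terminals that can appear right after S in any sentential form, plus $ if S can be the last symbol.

We compute FOLLOW(S) using the standard algorithm.
FOLLOW(S) starts with {$}.
FIRST(P) = {a, b, ε}
FIRST(Q) = {b, d}
FIRST(S) = {b, d}
FOLLOW(P) = {$, b}
FOLLOW(Q) = {b}
FOLLOW(S) = {$, b}
Therefore, FOLLOW(S) = {$, b}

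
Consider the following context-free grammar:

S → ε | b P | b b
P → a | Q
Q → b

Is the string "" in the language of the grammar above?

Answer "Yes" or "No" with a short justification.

Yes - a valid derivation exists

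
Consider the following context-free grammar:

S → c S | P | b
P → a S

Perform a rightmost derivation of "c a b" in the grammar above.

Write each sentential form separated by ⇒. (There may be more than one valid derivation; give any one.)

S ⇒ c S ⇒ c P ⇒ c a S ⇒ c a b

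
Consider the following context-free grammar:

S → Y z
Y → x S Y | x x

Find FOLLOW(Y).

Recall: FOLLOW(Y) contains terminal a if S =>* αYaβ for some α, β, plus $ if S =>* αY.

We compute FOLLOW(Y) using the standard algorithm.
FOLLOW(S) starts with {$}.
FIRST(S) = {x}
FIRST(Y) = {x}
FOLLOW(S) = {$, x}
FOLLOW(Y) = {z}
Therefore, FOLLOW(Y) = {z}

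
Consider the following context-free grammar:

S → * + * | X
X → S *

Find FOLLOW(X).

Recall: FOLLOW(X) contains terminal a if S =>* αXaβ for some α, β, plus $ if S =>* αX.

We compute FOLLOW(X) using the standard algorithm.
FOLLOW(S) starts with {$}.
FIRST(S) = {*}
FIRST(X) = {*}
FOLLOW(S) = {$, *}
FOLLOW(X) = {$, *}
Therefore, FOLLOW(X) = {$, *}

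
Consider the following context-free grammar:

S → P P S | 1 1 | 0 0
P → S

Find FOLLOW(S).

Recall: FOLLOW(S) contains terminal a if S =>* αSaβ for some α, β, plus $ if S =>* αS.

We compute FOLLOW(S) using the standard algorithm.
FOLLOW(S) starts with {$}.
FIRST(P) = {0, 1}
FIRST(S) = {0, 1}
FOLLOW(P) = {0, 1}
FOLLOW(S) = {$, 0, 1}
Therefore, FOLLOW(S) = {$, 0, 1}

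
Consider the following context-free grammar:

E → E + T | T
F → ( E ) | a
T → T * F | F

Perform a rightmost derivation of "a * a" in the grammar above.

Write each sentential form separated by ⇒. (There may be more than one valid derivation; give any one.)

E ⇒ T ⇒ T * F ⇒ T * a ⇒ F * a ⇒ a * a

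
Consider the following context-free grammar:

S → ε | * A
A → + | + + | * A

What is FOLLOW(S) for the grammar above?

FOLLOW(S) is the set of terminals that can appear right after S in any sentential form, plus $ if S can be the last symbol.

We compute FOLLOW(S) using the standard algorithm.
FOLLOW(S) starts with {$}.
FIRST(A) = {*, +}
FIRST(S) = {*, ε}
FOLLOW(A) = {$}
FOLLOW(S) = {$}
Therefore, FOLLOW(S) = {$}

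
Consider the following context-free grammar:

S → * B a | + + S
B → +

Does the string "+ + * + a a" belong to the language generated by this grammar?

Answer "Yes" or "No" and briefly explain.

No - no valid derivation exists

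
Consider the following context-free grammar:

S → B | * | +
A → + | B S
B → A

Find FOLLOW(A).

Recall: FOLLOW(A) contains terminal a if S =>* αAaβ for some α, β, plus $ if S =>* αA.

We compute FOLLOW(A) using the standard algorithm.
FOLLOW(S) starts with {$}.
FIRST(A) = {+}
FIRST(B) = {+}
FIRST(S) = {*, +}
FOLLOW(A) = {$, *, +}
FOLLOW(B) = {$, *, +}
FOLLOW(S) = {$, *, +}
Therefore, FOLLOW(A) = {$, *, +}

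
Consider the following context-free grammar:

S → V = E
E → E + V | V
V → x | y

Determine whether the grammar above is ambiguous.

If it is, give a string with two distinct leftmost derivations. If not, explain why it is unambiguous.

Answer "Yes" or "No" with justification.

No - the grammar is unambiguous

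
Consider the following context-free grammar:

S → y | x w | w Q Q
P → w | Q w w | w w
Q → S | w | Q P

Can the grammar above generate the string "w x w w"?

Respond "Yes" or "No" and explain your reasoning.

Yes - a valid derivation exists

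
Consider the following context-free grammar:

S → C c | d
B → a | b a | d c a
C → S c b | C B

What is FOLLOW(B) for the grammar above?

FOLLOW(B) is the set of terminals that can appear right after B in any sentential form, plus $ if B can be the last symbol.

We compute FOLLOW(B) using the standard algorithm.
FOLLOW(S) starts with {$}.
FIRST(B) = {a, b, d}
FIRST(C) = {d}
FIRST(S) = {d}
FOLLOW(B) = {a, b, c, d}
FOLLOW(C) = {a, b, c, d}
FOLLOW(S) = {$, c}
Therefore, FOLLOW(B) = {a, b, c, d}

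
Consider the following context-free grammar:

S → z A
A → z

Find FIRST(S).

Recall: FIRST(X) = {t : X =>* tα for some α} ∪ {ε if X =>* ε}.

We compute FIRST(S) using the standard algorithm.
FIRST(A) = {z}
FIRST(S) = {z}
Therefore, FIRST(S) = {z}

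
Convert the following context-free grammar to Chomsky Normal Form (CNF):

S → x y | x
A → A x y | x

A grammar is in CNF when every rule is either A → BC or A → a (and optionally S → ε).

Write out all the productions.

TX → x; TY → y; S → x; A → x; S → TX TY; A → A X0; X0 → TX TY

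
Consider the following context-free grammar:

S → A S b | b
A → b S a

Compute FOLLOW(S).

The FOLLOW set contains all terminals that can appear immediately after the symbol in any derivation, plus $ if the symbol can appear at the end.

We compute FOLLOW(S) using the standard algorithm.
FOLLOW(S) starts with {$}.
FIRST(A) = {b}
FIRST(S) = {b}
FOLLOW(A) = {b}
FOLLOW(S) = {$, a, b}
Therefore, FOLLOW(S) = {$, a, b}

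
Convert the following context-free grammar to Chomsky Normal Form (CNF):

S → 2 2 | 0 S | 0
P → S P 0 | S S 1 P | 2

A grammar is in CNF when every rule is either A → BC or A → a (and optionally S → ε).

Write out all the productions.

T2 → 2; T0 → 0; S → 0; T1 → 1; P → 2; S → T2 T2; S → T0 S; P → S X0; X0 → P T0; P → S X1; X1 → S X2; X2 → T1 P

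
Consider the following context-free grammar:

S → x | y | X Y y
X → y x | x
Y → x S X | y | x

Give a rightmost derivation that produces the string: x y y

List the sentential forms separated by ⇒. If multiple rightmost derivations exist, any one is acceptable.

S ⇒ X Y y ⇒ X y y ⇒ x y y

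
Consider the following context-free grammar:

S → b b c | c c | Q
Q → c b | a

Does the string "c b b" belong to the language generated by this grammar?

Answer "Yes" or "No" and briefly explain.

No - no valid derivation exists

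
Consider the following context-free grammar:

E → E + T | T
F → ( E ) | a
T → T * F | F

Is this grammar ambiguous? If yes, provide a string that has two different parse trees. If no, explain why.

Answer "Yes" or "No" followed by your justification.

No - the grammar is unambiguous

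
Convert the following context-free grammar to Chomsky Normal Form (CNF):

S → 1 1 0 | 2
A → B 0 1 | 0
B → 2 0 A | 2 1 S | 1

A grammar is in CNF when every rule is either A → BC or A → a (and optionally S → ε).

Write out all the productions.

T1 → 1; T0 → 0; S → 2; A → 0; T2 → 2; B → 1; S → T1 X0; X0 → T1 T0; A → B X1; X1 → T0 T1; B → T2 X2; X2 → T0 A; B → T2 X3; X3 → T1 S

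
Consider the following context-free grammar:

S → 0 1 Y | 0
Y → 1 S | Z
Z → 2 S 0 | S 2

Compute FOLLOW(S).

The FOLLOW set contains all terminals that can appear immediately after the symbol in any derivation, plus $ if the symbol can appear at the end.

We compute FOLLOW(S) using the standard algorithm.
FOLLOW(S) starts with {$}.
FIRST(S) = {0}
FIRST(Y) = {0, 1, 2}
FIRST(Z) = {0, 2}
FOLLOW(S) = {$, 0, 2}
FOLLOW(Y) = {$, 0, 2}
FOLLOW(Z) = {$, 0, 2}
Therefore, FOLLOW(S) = {$, 0, 2}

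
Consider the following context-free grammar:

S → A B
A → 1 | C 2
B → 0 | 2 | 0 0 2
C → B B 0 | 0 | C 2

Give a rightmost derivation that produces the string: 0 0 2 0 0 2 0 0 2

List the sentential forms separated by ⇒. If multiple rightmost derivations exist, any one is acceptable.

S ⇒ A B ⇒ A 0 0 2 ⇒ C 2 0 0 2 ⇒ B B 0 2 0 0 2 ⇒ B 0 0 2 0 0 2 ⇒ 0 0 2 0 0 2 0 0 2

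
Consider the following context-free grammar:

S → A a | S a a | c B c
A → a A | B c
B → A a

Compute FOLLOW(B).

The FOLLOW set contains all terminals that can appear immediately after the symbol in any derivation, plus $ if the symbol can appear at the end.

We compute FOLLOW(B) using the standard algorithm.
FOLLOW(S) starts with {$}.
FIRST(A) = {a}
FIRST(B) = {a}
FIRST(S) = {a, c}
FOLLOW(A) = {a}
FOLLOW(B) = {c}
FOLLOW(S) = {$, a}
Therefore, FOLLOW(B) = {c}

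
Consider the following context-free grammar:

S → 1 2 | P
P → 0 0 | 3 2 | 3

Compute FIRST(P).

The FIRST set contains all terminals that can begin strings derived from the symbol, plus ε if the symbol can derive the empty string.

We compute FIRST(P) using the standard algorithm.
FIRST(P) = {0, 3}
FIRST(S) = {0, 1, 3}
Therefore, FIRST(P) = {0, 3}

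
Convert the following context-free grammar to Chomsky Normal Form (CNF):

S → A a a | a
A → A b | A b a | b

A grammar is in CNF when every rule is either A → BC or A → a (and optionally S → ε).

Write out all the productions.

TA → a; S → a; TB → b; A → b; S → A X0; X0 → TA TA; A → A TB; A → A X1; X1 → TB TA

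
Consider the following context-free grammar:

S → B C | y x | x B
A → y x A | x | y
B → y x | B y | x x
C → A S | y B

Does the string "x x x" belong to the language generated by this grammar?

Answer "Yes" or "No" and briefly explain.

Yes - a valid derivation exists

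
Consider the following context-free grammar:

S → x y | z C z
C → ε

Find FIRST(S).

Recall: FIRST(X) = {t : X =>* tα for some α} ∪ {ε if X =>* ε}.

We compute FIRST(S) using the standard algorithm.
FIRST(C) = {ε}
FIRST(S) = {x, z}
Therefore, FIRST(S) = {x, z}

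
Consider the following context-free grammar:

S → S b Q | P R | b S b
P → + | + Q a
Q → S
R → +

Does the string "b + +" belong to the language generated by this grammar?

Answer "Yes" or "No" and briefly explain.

No - no valid derivation exists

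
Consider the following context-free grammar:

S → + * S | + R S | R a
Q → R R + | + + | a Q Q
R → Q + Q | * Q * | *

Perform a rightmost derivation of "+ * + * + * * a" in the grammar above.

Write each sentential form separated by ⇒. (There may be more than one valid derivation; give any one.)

S ⇒ + * S ⇒ + * + * S ⇒ + * + * + * S ⇒ + * + * + * R a ⇒ + * + * + * * a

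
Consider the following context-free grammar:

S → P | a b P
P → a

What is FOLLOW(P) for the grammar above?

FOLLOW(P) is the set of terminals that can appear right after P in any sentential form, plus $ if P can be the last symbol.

We compute FOLLOW(P) using the standard algorithm.
FOLLOW(S) starts with {$}.
FIRST(P) = {a}
FIRST(S) = {a}
FOLLOW(P) = {$}
FOLLOW(S) = {$}
Therefore, FOLLOW(P) = {$}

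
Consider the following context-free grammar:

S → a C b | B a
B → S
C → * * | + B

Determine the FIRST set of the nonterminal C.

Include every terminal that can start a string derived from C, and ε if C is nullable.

We compute FIRST(C) using the standard algorithm.
FIRST(B) = {a}
FIRST(C) = {*, +}
FIRST(S) = {a}
Therefore, FIRST(C) = {*, +}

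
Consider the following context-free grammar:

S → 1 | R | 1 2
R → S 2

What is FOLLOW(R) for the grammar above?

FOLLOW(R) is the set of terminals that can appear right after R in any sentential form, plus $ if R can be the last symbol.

We compute FOLLOW(R) using the standard algorithm.
FOLLOW(S) starts with {$}.
FIRST(R) = {1}
FIRST(S) = {1}
FOLLOW(R) = {$, 2}
FOLLOW(S) = {$, 2}
Therefore, FOLLOW(R) = {$, 2}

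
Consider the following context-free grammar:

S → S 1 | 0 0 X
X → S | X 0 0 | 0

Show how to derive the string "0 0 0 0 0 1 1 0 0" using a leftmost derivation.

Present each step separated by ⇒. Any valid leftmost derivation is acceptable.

S ⇒ 0 0 X ⇒ 0 0 X 0 0 ⇒ 0 0 S 0 0 ⇒ 0 0 S 1 0 0 ⇒ 0 0 S 1 1 0 0 ⇒ 0 0 0 0 X 1 1 0 0 ⇒ 0 0 0 0 0 1 1 0 0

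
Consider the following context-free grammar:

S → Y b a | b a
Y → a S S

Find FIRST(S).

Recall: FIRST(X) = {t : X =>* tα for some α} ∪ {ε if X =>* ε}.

We compute FIRST(S) using the standard algorithm.
FIRST(S) = {a, b}
FIRST(Y) = {a}
Therefore, FIRST(S) = {a, b}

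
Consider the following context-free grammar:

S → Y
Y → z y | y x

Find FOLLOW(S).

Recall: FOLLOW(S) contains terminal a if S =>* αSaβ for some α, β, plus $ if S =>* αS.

We compute FOLLOW(S) using the standard algorithm.
FOLLOW(S) starts with {$}.
FIRST(S) = {y, z}
FIRST(Y) = {y, z}
FOLLOW(S) = {$}
FOLLOW(Y) = {$}
Therefore, FOLLOW(S) = {$}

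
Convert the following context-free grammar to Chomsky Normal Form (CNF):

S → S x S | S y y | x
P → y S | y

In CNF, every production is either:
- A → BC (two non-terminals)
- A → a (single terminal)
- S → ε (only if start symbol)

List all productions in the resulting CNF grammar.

TX → x; TY → y; S → x; P → y; S → S X0; X0 → TX S; S → S X1; X1 → TY TY; P → TY S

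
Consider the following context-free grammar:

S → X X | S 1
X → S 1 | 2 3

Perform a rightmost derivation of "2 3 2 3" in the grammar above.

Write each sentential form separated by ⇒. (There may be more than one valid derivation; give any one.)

S ⇒ X X ⇒ X 2 3 ⇒ 2 3 2 3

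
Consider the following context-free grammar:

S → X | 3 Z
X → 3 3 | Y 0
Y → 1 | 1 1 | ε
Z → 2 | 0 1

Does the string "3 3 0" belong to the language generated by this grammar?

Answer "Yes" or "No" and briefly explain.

No - no valid derivation exists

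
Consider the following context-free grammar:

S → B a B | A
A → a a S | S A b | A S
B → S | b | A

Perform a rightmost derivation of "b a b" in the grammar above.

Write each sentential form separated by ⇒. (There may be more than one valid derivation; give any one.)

S ⇒ B a B ⇒ B a b ⇒ b a b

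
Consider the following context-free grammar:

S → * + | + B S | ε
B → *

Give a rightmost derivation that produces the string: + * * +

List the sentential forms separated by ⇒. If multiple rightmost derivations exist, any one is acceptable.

S ⇒ + B S ⇒ + B * + ⇒ + * * +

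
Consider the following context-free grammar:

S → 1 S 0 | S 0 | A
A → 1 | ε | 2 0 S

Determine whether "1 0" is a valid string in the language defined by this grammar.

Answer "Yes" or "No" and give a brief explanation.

Yes - a valid derivation exists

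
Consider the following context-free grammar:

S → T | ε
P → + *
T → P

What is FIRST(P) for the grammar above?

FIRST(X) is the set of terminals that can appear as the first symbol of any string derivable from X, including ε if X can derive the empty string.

We compute FIRST(P) using the standard algorithm.
FIRST(P) = {+}
FIRST(S) = {+, ε}
FIRST(T) = {+}
Therefore, FIRST(P) = {+}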